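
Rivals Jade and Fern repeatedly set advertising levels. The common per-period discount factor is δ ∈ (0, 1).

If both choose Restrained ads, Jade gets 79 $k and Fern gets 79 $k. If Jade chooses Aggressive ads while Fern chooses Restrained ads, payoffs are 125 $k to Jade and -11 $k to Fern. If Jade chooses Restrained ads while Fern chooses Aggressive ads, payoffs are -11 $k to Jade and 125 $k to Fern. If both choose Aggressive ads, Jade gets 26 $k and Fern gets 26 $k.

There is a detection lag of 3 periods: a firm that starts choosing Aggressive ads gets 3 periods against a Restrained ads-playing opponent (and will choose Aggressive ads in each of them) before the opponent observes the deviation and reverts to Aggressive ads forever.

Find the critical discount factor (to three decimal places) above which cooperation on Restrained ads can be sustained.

0.775

A deviator earns 125 for 3 periods, then 26 forever; cooperating earns 79 forever. Multiplying the IC by (1−δ):
79 ≥ 125(1−δ^3) + 26δ^3, so 99·δ^3 ≥ 46 and δ^3 ≥ 46/99.
δ ≥ (46/99)^(1/3) ≈ 0.775.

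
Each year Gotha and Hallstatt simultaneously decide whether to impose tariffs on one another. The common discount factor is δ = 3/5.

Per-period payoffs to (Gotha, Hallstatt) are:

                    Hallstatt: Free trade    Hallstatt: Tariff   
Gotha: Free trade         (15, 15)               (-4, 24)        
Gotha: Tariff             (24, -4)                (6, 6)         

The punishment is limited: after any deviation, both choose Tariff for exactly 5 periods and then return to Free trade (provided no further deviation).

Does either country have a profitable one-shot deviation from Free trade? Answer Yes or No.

A one-shot deviation gives 24 now, then 6 for 5 periods, then back to 15.
Gain from deviating: (24−15) today; loss: (15−6) in each of the next 5 periods.
No-deviation condition: (15−6)(δ+…+δ^5) ≥ 24−15, i.e. δ+…+δ^5 ≥ 1.
At δ = 3/5: δ+…+δ^5 = 1.3834 ≥ 1.0000.
So cooperation is sustainable.

No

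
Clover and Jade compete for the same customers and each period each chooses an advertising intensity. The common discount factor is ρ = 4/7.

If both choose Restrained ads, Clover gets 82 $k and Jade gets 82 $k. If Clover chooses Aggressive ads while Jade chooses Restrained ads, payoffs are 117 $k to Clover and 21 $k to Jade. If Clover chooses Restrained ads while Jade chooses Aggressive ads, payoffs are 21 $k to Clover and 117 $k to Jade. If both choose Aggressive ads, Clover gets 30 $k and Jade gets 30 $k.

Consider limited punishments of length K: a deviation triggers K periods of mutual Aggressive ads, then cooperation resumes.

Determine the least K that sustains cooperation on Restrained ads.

2

Need Σ_{k=1}^{K} ρ^k ≥ (117−82)/(82−30) = 0.6731 at ρ = 4/7.
At K = 1 the sum is 0.5714 < 0.6731; at K = 2 it is 0.8980 ≥ 0.6731.
So the minimum punishment length is K = 2.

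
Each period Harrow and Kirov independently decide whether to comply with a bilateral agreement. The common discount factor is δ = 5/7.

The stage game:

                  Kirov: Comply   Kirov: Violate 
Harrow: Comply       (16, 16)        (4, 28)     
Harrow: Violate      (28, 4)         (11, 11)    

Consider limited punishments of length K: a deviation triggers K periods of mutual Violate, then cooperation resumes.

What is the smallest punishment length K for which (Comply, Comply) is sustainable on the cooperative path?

10

No profitable deviation requires (16−11)(δ+…+δ^K) ≥ 28−16, i.e. δ+…+δ^K ≥ 12/5 ≈ 2.4000.
With δ = 5/7, the partial sums are K=1: 0.7143, K=2: 1.2245, …, K=8: 2.3306, K=9: 2.3790, K=10: 2.4136.
K = 10 is the first length at which the sum reaches 2.4000.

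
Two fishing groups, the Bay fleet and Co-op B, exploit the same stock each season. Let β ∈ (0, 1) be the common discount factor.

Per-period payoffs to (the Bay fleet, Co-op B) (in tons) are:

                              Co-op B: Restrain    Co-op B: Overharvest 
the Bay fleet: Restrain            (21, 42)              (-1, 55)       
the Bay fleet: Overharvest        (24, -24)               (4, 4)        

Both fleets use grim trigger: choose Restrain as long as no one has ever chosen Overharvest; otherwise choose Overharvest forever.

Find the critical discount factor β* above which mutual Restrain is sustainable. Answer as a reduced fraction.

13/51

For the Bay fleet: deviation gain 24−21 = 3, per-period punishment loss 21−4 = 17. IC gives β ≥ 3/20.
For Co-op B: gain 13, loss 38 per period, so β ≥ 13/51.
The tighter constraint is Co-op B's, so cooperation needs β ≥ 13/51.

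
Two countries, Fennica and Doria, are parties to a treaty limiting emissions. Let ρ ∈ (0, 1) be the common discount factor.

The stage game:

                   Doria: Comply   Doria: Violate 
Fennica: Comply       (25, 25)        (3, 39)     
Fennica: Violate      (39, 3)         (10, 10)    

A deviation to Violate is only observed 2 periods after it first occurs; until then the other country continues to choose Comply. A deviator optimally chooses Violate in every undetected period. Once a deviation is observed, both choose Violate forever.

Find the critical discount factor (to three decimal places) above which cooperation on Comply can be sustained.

Deviating for the 2 undetected periods gains 39−25 = 14 per period over cooperation, then loses 25−10 = 15 per period forever once punishment starts.
Gain: 14(1 + ρ + … + ρ^1); loss: 15·ρ^2/(1−ρ).
No profitable deviation ⇔ 14(1−ρ^2) ≤ 15·ρ^2, i.e. ρ^2 ≥ 14/(14+15) = 14/29.
Hence ρ ≥ (14/29)^(1/2) ≈ 0.695.

0.695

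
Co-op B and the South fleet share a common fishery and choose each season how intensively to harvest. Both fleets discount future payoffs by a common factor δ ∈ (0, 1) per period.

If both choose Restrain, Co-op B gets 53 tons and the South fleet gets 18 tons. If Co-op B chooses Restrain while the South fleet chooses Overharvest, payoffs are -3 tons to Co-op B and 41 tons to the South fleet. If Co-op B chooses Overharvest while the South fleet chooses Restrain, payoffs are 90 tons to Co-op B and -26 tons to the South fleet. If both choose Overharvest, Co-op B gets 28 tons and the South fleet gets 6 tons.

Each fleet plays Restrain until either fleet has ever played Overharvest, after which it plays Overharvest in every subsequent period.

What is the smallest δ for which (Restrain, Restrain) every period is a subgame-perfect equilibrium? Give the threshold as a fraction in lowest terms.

23/35

Co-op B's threshold: (90−53)/(90−28) = 37/62.
the South fleet's threshold: (41−18)/(41−6) = 23/35.
37/62 < 23/35, so the South fleet binds and δ* = 23/35.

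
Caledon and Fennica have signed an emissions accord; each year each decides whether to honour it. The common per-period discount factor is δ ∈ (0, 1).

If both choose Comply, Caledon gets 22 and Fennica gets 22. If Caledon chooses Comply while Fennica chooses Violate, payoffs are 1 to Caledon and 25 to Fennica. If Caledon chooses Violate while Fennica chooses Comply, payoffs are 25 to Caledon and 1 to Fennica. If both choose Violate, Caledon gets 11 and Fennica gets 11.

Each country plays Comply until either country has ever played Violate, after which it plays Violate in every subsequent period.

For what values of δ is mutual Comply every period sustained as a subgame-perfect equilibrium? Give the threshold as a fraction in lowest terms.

One-period gain from deviating is 25 − 22 = 3. The loss is 22 − 11 = 11 in every subsequent period, with present value 11·δ/(1−δ).
Deviation is unprofitable when 11·δ/(1−δ) ≥ 3, i.e. δ/(1−δ) ≥ 3/11.
Equivalently δ ≥ 3/(3+11) = 3/14.

3/14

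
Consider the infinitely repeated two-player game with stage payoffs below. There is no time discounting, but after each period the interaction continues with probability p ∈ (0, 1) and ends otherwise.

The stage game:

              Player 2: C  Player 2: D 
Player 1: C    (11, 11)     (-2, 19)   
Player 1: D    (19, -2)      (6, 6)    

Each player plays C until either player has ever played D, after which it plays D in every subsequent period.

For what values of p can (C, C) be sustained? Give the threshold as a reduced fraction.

With no time discounting, the continuation probability p plays the role of the discount factor.
Grim-trigger IC: 11/(1−p) ≥ 19 + 6p/(1−p) ⇒ p ≥ (19−11)/(19−6) = 8/13.

8/13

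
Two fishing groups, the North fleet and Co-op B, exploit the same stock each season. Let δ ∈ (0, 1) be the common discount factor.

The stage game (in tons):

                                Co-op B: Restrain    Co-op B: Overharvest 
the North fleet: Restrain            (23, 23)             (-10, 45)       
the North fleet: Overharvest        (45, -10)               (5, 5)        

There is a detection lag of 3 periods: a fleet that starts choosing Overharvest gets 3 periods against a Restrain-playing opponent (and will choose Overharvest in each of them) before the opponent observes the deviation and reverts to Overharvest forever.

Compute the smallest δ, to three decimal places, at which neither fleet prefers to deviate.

0.819

The best deviation is to choose Overharvest for all 3 undetected periods, earning 45 each, then 5 forever once detected.
Deviation value: 45(1−δ^3)/(1−δ) + 5δ^3/(1−δ); cooperation value: 23/(1−δ).
IC: 23 ≥ 45(1−δ^3) + 5δ^3 = 45 − 40δ^3.
So δ^3 ≥ 22/40 = 11/20, giving δ ≥ (11/20)^(1/3) ≈ 0.819.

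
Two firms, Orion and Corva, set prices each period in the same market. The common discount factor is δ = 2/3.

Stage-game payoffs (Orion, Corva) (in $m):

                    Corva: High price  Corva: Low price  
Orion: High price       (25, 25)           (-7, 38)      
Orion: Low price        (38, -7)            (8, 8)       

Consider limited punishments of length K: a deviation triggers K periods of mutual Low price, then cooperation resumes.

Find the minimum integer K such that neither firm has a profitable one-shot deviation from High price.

2

Need Σ_{k=1}^{K} δ^k ≥ (38−25)/(25−8) = 0.7647 at δ = 2/3.
At K = 1 the sum is 0.6667 < 0.7647; at K = 2 it is 1.1111 ≥ 0.7647.
So the minimum punishment length is K = 2.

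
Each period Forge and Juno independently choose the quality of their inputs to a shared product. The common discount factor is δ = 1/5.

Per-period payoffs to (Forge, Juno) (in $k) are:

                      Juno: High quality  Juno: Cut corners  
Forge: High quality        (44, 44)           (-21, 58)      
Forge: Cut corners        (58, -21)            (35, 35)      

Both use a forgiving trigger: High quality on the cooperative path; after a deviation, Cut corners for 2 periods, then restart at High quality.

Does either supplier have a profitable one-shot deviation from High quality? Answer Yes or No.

Comparing payoff streams over the 3 periods until play realigns: cooperate → 44(1+δ+…+δ^2); deviate → 58 + 35(δ+…+δ^2).
Cooperation is sustained iff (44−35)(δ+…+δ^2) ≥ 58−44.
δ+…+δ^2 = 1/5·(1−(1/5)^2)/(1−1/5) = 0.2400, and (58−44)/(44−35) = 1.5556.
0.2400 < 1.5556, so cooperation is not sustainable.

Yes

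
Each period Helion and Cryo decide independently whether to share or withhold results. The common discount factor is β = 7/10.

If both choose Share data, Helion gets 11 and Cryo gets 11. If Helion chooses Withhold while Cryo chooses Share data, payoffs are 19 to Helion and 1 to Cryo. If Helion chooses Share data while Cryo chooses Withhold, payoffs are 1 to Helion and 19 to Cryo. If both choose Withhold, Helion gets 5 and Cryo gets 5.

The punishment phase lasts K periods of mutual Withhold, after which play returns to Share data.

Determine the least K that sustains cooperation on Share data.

3

Need Σ_{k=1}^{K} β^k ≥ (19−11)/(11−5) = 1.3333 at β = 7/10.
At K = 2 the sum is 1.1900 < 1.3333; at K = 3 it is 1.5330 ≥ 1.3333.
So the minimum punishment length is K = 3.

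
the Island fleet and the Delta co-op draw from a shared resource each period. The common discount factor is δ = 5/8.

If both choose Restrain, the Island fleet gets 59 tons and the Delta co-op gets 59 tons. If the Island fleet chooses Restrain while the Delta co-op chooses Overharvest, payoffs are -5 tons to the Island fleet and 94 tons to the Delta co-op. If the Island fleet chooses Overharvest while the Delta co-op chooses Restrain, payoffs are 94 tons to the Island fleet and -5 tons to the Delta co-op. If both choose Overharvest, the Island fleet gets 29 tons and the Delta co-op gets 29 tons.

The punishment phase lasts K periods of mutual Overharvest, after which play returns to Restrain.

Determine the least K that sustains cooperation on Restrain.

3

IC: δ(1−δ^K)/(1−δ) ≥ (94−59)/(59−29) = 7/6.
With δ = 5/8: need 1 − δ^K ≥ 7/6·(1−5/8)/(5/8), i.e. δ^K ≤ 0.3000.
Since (5/8)^2 = 0.3906 and (5/8)^3 = 0.2441, the smallest such K is 3.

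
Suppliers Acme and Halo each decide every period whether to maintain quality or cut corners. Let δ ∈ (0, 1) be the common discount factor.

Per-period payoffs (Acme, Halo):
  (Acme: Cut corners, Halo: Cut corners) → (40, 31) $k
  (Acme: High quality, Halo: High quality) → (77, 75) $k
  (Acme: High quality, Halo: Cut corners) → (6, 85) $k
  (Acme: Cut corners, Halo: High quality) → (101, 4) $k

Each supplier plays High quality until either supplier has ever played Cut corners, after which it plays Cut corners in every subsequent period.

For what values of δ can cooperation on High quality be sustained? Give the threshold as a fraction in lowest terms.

Acme's threshold: (101−77)/(101−40) = 24/61.
Halo's threshold: (85−75)/(85−31) = 5/27.
24/61 > 5/27, so Acme binds and δ* = 24/61.

24/61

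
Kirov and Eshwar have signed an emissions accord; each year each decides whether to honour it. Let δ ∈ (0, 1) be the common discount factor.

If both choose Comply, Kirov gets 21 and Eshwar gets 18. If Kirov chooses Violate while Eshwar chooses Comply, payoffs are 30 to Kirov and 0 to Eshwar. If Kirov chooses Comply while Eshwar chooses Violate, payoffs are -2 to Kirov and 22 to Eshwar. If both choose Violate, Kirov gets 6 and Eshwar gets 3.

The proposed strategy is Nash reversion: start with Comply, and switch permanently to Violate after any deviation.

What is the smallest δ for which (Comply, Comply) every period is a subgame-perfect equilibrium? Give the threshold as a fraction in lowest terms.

3/8

Kirov: cooperation gives 21 each period; deviation gives 30 once then 6 forever.
  21/(1−δ) ≥ 30 + 6δ/(1−δ) ⇒ δ ≥ 9/24 = 3/8.
Eshwar: cooperation gives 18 each period; deviation gives 22 once then 3 forever.
  δ ≥ 4/19.
Both must hold, so the binding constraint is Kirov's: δ ≥ 3/8.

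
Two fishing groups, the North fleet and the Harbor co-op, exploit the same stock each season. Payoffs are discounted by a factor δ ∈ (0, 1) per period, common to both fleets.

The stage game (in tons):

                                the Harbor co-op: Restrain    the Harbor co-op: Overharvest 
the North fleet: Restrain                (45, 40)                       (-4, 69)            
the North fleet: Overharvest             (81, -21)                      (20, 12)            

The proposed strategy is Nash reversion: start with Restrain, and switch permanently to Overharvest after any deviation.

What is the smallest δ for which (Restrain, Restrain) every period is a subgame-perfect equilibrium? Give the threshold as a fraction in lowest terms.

36/61

the North fleet: cooperation gives 45 each period; deviation gives 81 once then 20 forever.
  45/(1−δ) ≥ 81 + 20δ/(1−δ) ⇒ δ ≥ 36/61.
the Harbor co-op: cooperation gives 40 each period; deviation gives 69 once then 12 forever.
  δ ≥ 29/57.
Both must hold, so the binding constraint is the North fleet's: δ ≥ 36/61.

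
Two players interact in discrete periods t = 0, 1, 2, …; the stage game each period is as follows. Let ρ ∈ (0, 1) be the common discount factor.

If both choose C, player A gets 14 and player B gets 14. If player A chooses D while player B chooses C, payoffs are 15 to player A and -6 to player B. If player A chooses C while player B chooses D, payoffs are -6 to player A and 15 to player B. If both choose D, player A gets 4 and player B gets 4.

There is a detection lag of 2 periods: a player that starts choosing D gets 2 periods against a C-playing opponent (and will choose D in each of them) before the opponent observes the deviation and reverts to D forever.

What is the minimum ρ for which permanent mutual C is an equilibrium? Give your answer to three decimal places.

0.302

A deviator earns 15 for 2 periods, then 4 forever; cooperating earns 14 forever. Multiplying the IC by (1−ρ):
14 ≥ 15(1−ρ^2) + 4ρ^2, so 11·ρ^2 ≥ 1 and ρ^2 ≥ 1/11.
ρ ≥ (1/11)^(1/2) ≈ 0.302.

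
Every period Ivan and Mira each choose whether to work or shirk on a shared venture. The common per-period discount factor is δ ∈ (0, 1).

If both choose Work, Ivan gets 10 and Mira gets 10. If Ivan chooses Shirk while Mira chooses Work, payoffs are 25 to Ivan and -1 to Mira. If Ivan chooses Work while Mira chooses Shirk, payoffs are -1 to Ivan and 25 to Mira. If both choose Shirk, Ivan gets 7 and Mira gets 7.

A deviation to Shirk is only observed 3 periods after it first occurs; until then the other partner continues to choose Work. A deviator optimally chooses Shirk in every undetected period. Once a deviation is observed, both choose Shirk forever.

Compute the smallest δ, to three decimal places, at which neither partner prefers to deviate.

A deviator earns 25 for 3 periods, then 7 forever; cooperating earns 10 forever. Multiplying the IC by (1−δ):
10 ≥ 25(1−δ^3) + 7δ^3, so 18·δ^3 ≥ 15 and δ^3 ≥ 5/6.
δ ≥ (5/6)^(1/3) ≈ 0.941.

0.941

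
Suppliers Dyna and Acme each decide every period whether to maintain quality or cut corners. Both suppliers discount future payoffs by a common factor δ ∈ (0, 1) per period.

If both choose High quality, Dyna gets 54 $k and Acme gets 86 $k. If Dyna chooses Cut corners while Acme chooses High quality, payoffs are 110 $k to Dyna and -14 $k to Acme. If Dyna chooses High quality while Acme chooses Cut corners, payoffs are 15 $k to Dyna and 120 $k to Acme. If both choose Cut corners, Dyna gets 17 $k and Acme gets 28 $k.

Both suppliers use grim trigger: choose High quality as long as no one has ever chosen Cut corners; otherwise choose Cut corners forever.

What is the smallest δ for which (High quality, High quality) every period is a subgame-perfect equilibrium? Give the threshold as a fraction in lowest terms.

56/93

Dyna's threshold: (110−54)/(110−17) = 56/93.
Acme's threshold: (120−86)/(120−28) = 17/46.
56/93 > 17/46, so Dyna binds and δ* = 56/93.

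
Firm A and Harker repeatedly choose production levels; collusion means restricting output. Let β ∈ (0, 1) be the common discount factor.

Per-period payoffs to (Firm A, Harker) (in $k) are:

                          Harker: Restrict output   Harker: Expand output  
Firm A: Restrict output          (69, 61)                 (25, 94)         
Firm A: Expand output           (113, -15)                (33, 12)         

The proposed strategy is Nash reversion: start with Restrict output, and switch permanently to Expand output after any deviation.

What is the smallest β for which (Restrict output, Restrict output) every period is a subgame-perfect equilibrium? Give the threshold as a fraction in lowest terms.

11/20

Firm A: cooperation gives 69 each period; deviation gives 113 once then 33 forever.
  69/(1−β) ≥ 113 + 33β/(1−β) ⇒ β ≥ 44/80 = 11/20.
Harker: cooperation gives 61 each period; deviation gives 94 once then 12 forever.
  β ≥ 33/82.
Both must hold, so the binding constraint is Firm A's: β ≥ 11/20.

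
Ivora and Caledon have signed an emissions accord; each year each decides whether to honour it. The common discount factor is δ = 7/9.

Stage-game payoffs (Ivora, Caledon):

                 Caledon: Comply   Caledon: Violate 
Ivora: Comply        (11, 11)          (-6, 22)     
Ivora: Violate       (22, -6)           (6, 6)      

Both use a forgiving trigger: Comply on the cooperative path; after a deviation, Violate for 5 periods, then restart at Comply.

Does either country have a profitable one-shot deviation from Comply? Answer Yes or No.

A one-shot deviation gives 22 now, then 6 for 5 periods, then back to 11.
Gain from deviating: (22−11) today; loss: (11−6) in each of the next 5 periods.
No-deviation condition: (11−6)(δ+…+δ^5) ≥ 22−11, i.e. δ+…+δ^5 ≥ 11/5.
At δ = 7/9: δ+…+δ^5 = 2.5038 ≥ 2.2000.
So cooperation is sustainable.

No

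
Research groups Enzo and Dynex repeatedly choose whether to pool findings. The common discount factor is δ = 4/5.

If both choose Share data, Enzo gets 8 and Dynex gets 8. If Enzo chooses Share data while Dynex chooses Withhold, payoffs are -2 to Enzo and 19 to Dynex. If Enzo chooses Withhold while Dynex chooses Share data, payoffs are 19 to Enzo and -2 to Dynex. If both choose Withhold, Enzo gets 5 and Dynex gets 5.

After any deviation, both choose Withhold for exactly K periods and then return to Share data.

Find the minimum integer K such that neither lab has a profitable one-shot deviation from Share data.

12

No profitable deviation requires (8−5)(δ+…+δ^K) ≥ 19−8, i.e. δ+…+δ^K ≥ 11/3 ≈ 3.6667.
With δ = 4/5, the partial sums are K=1: 0.8000, K=2: 1.4400, …, K=10: 3.5705, K=11: 3.6564, K=12: 3.7251.
K = 12 is the first length at which the sum reaches 3.6667.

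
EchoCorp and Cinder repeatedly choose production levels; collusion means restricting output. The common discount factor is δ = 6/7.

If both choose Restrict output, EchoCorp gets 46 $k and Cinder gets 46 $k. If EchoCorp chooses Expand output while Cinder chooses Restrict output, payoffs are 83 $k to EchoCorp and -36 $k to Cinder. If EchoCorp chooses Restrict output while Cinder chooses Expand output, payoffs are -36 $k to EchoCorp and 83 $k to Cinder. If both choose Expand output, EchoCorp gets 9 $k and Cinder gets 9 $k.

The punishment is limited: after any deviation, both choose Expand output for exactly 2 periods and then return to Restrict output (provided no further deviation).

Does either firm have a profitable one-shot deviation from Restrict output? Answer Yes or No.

No

Comparing payoff streams over the 3 periods until play realigns: cooperate → 46(1+δ+…+δ^2); deviate → 83 + 9(δ+…+δ^2).
Cooperation is sustained iff (46−9)(δ+…+δ^2) ≥ 83−46.
δ+…+δ^2 = 6/7·(1−(6/7)^2)/(1−6/7) = 1.5918, and (83−46)/(46−9) = 1.0000.
1.5918 ≥ 1.0000, so cooperation is sustainable.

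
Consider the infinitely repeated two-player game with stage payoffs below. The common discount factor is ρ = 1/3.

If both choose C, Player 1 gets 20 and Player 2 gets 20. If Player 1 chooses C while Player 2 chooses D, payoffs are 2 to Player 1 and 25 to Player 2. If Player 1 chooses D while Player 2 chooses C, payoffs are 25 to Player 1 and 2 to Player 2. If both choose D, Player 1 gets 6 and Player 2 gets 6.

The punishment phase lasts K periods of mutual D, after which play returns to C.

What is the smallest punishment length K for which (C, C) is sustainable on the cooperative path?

2

Need Σ_{k=1}^{K} ρ^k ≥ (25−20)/(20−6) = 0.3571 at ρ = 1/3.
At K = 1 the sum is 0.3333 < 0.3571; at K = 2 it is 0.4444 ≥ 0.3571.
So the minimum punishment length is K = 2.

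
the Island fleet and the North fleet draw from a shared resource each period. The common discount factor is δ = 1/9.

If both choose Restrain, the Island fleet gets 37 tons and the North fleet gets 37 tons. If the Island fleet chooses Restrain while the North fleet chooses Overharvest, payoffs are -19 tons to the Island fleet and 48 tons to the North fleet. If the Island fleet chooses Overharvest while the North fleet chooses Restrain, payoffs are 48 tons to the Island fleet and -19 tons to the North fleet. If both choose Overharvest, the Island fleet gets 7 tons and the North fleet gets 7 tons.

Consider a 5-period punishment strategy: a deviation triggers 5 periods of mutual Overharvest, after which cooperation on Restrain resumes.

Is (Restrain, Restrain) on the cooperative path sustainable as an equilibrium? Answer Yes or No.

No

IC: δ+…+δ^5 ≥ (48−37)/(37−7) = 11/30.
At δ = 1/9: partial sum = 0.1250 < 0.3667. Cooperation not sustainable.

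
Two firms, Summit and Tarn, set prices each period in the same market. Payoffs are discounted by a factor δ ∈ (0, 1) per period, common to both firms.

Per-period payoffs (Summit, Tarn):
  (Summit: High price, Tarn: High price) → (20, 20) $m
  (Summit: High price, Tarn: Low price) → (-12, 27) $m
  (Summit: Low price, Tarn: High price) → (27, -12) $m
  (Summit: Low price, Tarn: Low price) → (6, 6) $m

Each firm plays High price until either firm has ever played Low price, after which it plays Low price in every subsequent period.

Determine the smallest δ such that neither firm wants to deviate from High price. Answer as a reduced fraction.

1/3

20/(1−δ) ≥ 27 + 6δ/(1−δ)
20 ≥ 27 − 21δ
δ ≥ 7/21 = 1/3.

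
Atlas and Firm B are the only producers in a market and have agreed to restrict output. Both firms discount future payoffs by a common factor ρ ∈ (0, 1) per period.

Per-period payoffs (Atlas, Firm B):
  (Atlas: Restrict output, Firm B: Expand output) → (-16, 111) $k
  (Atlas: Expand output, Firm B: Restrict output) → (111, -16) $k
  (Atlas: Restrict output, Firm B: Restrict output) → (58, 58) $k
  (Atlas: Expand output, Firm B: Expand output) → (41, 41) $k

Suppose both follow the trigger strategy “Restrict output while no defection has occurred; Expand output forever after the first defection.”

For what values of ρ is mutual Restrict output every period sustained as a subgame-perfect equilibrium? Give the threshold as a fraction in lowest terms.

58/(1−ρ) ≥ 111 + 41ρ/(1−ρ)
58 ≥ 111 − 70ρ
ρ ≥ 53/70.

53/70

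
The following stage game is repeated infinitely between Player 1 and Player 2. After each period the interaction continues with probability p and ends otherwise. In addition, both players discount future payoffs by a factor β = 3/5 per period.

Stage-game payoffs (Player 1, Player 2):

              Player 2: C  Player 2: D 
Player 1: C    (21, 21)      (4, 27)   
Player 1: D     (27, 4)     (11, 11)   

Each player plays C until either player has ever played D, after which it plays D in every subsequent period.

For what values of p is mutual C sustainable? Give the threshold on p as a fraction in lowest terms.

With continuation probability p and discount β, the effective per-period discount factor is βp.
Grim-trigger IC: βp ≥ (27−21)/(27−11) = 3/8.
So p ≥ (3/8)/(3/5) = 5/8.

5/8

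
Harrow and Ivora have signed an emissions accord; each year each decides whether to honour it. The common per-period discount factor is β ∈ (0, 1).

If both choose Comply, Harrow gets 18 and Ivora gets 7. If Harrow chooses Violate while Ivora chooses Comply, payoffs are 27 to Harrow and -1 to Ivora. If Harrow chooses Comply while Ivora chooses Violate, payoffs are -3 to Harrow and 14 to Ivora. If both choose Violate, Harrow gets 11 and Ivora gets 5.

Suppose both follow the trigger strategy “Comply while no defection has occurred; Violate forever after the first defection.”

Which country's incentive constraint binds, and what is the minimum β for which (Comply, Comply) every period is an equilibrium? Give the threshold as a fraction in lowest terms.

Harrow's threshold: (27−18)/(27−11) = 9/16.
Ivora's threshold: (14−7)/(14−5) = 7/9.
9/16 < 7/9, so Ivora binds and β* = 7/9.

Ivora; β ≥ 7/9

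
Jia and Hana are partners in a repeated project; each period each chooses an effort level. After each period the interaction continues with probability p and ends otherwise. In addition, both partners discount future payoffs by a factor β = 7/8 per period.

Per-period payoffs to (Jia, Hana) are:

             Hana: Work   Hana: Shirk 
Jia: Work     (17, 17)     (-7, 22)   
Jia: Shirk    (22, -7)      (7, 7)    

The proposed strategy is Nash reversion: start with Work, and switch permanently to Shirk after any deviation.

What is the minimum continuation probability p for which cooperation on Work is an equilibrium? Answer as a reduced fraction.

8/21

With continuation probability p and discount β, the effective per-period discount factor is βp.
Grim-trigger IC: βp ≥ (22−17)/(22−7) = 1/3.
So p ≥ (1/3)/(7/8) = 8/21.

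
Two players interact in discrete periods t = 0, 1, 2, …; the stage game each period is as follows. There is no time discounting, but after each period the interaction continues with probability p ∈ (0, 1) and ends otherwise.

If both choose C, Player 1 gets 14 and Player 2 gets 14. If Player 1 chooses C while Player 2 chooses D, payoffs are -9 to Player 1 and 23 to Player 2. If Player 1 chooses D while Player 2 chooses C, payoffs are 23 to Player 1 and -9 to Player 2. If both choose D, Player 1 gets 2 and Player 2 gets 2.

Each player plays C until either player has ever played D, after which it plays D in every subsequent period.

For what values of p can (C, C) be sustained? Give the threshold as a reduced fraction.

With no time discounting, the continuation probability p plays the role of the discount factor.
Grim-trigger IC: 14/(1−p) ≥ 23 + 2p/(1−p) ⇒ p ≥ (23−14)/(23−2) = 3/7.

3/7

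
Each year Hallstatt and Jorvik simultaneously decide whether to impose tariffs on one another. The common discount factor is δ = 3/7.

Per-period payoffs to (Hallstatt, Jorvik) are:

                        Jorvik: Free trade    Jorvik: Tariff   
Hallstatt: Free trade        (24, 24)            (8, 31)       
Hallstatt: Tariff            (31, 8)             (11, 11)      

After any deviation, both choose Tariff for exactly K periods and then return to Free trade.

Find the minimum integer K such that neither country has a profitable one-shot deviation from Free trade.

2

No profitable deviation requires (24−11)(δ+…+δ^K) ≥ 31−24, i.e. δ+…+δ^K ≥ 7/13 ≈ 0.5385.
With δ = 3/7, the partial sums are K=1: 0.4286, K=2: 0.6122.
K = 2 is the first length at which the sum reaches 0.5385.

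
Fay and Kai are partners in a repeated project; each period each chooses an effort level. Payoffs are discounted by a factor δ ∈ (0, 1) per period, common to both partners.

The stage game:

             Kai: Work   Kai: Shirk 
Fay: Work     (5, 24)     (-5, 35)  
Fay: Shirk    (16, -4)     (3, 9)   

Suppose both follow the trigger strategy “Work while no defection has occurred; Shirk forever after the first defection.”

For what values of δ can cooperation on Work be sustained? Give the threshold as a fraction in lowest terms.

11/13

For Fay: deviation gain 16−5 = 11, per-period punishment loss 5−3 = 2. IC gives δ ≥ 11/13.
For Kai: gain 11, loss 15 per period, so δ ≥ 11/26.
The tighter constraint is Fay's, so cooperation needs δ ≥ 11/13.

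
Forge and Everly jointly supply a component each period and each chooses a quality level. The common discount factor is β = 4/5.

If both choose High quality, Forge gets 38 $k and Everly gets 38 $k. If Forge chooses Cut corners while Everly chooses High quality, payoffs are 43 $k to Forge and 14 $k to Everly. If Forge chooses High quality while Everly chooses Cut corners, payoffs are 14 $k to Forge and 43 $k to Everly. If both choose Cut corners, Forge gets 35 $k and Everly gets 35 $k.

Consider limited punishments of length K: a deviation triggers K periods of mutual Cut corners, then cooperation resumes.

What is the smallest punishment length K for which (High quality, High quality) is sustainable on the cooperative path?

Need Σ_{k=1}^{K} β^k ≥ (43−38)/(38−35) = 1.6667 at β = 4/5.
At K = 2 the sum is 1.4400 < 1.6667; at K = 3 it is 1.9520 ≥ 1.6667.
So the minimum punishment length is K = 3.

3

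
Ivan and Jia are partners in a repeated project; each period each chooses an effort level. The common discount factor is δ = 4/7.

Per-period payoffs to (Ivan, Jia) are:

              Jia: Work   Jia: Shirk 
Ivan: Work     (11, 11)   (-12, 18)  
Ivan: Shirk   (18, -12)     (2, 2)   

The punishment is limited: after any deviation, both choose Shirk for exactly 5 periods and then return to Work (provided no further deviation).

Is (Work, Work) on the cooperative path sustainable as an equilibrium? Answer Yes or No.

Comparing payoff streams over the 6 periods until play realigns: cooperate → 11(1+δ+…+δ^5); deviate → 18 + 2(δ+…+δ^5).
Cooperation is sustained iff (11−2)(δ+…+δ^5) ≥ 18−11.
δ+…+δ^5 = 4/7·(1−(4/7)^5)/(1−4/7) = 1.2521, and (18−11)/(11−2) = 0.7778.
1.2521 ≥ 0.7778, so cooperation is sustainable.

Yes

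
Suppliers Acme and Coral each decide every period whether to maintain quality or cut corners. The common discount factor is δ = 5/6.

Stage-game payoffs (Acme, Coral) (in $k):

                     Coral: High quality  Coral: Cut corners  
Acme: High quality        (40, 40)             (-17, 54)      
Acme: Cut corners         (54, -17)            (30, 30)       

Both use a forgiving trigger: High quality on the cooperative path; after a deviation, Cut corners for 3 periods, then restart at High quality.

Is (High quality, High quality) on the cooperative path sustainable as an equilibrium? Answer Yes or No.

Yes

IC: δ+…+δ^3 ≥ (54−40)/(40−30) = 7/5.
At δ = 5/6: partial sum = 2.1065 ≥ 1.4000. Cooperation sustainable.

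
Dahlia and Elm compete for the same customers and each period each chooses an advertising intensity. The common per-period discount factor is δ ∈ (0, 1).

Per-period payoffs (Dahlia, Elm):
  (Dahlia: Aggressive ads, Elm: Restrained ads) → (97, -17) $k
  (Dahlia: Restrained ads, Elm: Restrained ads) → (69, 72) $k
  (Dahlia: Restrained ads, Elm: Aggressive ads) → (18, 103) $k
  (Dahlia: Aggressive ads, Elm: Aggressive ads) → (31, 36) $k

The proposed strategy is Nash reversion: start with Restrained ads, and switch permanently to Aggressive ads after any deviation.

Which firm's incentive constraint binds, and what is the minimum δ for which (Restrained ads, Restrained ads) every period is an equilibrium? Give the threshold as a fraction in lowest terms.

For Dahlia: deviation gain 97−69 = 28, per-period punishment loss 69−31 = 38. IC gives δ ≥ 28/66 = 14/33.
For Elm: gain 31, loss 36 per period, so δ ≥ 31/67.
The tighter constraint is Elm's, so cooperation needs δ ≥ 31/67.

Elm; δ ≥ 31/67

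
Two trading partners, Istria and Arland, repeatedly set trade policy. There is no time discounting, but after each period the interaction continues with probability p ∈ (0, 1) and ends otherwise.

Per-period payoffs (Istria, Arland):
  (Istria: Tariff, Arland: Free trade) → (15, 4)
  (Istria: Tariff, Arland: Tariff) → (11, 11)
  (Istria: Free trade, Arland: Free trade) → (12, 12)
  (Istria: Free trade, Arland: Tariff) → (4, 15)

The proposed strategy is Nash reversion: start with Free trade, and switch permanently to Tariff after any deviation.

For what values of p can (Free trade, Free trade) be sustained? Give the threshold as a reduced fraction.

Expected cooperation value is 12 + p·12 + p²·12 + … = 12/(1−p); deviation gives 15 + p·11/(1−p).
12 ≥ 15(1−p) + 11p ⇒ 4p ≥ 3 ⇒ p ≥ 3/4.

3/4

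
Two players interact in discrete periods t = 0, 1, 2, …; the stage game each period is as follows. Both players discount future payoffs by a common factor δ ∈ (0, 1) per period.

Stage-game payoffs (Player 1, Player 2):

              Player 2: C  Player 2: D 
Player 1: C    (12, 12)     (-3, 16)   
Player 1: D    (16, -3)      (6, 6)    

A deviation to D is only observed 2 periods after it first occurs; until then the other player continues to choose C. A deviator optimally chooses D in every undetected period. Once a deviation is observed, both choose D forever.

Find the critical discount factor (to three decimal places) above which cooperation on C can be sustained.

0.632

Deviating for the 2 undetected periods gains 16−12 = 4 per period over cooperation, then loses 12−6 = 6 per period forever once punishment starts.
Gain: 4(1 + δ + … + δ^1); loss: 6·δ^2/(1−δ).
No profitable deviation ⇔ 4(1−δ^2) ≤ 6·δ^2, i.e. δ^2 ≥ 4/(4+6) = 2/5.
Hence δ ≥ (2/5)^(1/2) ≈ 0.632.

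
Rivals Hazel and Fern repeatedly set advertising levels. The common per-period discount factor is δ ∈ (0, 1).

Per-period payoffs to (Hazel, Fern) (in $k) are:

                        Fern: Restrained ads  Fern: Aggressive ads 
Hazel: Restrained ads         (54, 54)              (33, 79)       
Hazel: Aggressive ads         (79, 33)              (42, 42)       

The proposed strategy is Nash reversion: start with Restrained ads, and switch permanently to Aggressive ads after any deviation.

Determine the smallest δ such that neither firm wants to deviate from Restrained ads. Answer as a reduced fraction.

54/(1−δ) ≥ 79 + 42δ/(1−δ)
54 ≥ 79 − 37δ
δ ≥ 25/37.

25/37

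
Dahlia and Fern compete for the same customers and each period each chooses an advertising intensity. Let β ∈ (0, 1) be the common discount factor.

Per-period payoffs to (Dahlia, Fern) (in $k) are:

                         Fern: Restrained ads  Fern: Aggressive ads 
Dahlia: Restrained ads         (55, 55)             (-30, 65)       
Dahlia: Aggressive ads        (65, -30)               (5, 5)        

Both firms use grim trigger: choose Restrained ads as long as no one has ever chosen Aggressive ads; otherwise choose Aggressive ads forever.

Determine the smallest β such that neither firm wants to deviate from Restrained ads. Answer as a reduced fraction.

1/6

Under grim trigger the critical discount factor is (T−C)/(T−P) with T = 65, C = 55, P = 5.
β* = (65−55)/(65−5) = 10/60 = 1/6.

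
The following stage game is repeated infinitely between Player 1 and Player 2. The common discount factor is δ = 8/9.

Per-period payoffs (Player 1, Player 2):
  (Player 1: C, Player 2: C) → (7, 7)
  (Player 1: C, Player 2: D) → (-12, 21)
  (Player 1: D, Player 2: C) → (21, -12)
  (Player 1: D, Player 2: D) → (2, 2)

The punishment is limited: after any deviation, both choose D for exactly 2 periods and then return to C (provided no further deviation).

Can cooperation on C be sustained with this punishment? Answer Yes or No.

No

A one-shot deviation gives 21 now, then 2 for 2 periods, then back to 7.
Gain from deviating: (21−7) today; loss: (7−2) in each of the next 2 periods.
No-deviation condition: (7−2)(δ+…+δ^2) ≥ 21−7, i.e. δ+…+δ^2 ≥ 14/5.
At δ = 8/9: δ+…+δ^2 = 1.6790 < 2.8000.
So cooperation is not sustainable.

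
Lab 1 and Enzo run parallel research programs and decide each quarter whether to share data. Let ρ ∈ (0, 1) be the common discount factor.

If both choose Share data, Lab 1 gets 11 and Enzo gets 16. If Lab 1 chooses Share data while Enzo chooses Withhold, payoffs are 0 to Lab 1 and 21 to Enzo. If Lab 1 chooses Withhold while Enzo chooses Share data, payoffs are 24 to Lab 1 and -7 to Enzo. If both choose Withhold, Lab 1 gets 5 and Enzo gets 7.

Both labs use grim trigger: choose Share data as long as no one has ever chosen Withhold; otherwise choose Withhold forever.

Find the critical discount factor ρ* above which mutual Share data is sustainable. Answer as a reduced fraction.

Lab 1: cooperation gives 11 each period; deviation gives 24 once then 5 forever.
  11/(1−ρ) ≥ 24 + 5ρ/(1−ρ) ⇒ ρ ≥ 13/19.
Enzo: cooperation gives 16 each period; deviation gives 21 once then 7 forever.
  ρ ≥ 5/14.
Both must hold, so the binding constraint is Lab 1's: ρ ≥ 13/19.

13/19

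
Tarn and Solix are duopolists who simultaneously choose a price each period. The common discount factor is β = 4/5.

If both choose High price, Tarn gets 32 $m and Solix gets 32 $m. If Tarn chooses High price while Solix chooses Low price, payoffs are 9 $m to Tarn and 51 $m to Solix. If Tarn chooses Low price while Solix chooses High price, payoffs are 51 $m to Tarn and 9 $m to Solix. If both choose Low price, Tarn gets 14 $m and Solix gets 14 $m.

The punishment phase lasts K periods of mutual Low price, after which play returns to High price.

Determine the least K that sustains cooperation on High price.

IC: β(1−β^K)/(1−β) ≥ (51−32)/(32−14) = 19/18.
With β = 4/5: need 1 − β^K ≥ 19/18·(1−4/5)/(4/5), i.e. β^K ≤ 0.7361.
Since (4/5)^1 = 0.8000 and (4/5)^2 = 0.6400, the smallest such K is 2.

2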